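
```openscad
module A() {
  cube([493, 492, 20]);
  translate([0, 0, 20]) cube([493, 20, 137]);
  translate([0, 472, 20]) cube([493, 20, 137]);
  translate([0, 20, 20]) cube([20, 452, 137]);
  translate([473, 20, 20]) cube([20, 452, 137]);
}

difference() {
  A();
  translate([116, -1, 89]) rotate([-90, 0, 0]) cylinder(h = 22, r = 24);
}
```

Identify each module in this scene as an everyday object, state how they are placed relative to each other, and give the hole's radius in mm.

A is an open box. The open box has a circular hole through its front wall. The hole's radius is 24 mm.

The subtracted cylinder has r = 24 mm.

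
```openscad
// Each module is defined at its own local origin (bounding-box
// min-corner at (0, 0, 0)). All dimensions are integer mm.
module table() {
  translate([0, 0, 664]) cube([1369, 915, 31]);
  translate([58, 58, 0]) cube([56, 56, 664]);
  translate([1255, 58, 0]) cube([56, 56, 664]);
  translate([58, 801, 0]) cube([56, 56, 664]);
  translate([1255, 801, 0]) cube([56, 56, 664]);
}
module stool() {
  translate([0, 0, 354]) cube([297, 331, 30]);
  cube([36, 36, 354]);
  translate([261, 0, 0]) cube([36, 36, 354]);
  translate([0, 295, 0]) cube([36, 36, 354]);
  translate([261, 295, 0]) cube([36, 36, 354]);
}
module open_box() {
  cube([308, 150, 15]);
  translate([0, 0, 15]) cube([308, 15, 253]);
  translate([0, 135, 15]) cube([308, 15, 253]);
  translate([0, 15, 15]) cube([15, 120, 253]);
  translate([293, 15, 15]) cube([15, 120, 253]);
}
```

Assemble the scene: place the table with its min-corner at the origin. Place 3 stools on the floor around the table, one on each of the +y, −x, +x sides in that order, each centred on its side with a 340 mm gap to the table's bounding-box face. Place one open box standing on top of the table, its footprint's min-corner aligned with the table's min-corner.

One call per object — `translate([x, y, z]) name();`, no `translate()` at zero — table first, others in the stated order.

table();
translate([536, 1255, 0]) stool();
translate([-637, 292, 0]) stool();
translate([1709, 292, 0]) stool();
translate([0, 0, 695]) open_box();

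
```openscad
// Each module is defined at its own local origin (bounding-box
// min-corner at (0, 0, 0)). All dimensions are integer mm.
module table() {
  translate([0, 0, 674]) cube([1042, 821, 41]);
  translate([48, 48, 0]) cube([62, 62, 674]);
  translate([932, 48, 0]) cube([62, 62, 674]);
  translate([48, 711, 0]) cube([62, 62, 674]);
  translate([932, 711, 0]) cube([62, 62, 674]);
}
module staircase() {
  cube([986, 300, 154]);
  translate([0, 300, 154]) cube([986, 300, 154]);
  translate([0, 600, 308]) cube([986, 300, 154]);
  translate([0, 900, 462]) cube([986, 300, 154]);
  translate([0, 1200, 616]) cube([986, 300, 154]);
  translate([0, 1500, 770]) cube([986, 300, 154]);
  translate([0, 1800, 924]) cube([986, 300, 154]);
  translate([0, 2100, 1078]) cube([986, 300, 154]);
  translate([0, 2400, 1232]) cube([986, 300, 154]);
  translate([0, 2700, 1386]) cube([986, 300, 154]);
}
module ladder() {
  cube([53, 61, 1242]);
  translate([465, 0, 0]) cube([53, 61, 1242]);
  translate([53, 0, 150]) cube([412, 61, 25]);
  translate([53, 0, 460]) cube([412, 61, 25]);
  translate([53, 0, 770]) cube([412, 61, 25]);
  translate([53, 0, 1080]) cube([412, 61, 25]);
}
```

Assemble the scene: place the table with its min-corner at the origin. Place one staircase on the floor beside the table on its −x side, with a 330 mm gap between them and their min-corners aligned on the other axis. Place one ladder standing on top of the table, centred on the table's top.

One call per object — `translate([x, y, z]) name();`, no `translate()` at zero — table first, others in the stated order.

table();
translate([-1316, 0, 0]) staircase();
translate([262, 380, 715]) ladder();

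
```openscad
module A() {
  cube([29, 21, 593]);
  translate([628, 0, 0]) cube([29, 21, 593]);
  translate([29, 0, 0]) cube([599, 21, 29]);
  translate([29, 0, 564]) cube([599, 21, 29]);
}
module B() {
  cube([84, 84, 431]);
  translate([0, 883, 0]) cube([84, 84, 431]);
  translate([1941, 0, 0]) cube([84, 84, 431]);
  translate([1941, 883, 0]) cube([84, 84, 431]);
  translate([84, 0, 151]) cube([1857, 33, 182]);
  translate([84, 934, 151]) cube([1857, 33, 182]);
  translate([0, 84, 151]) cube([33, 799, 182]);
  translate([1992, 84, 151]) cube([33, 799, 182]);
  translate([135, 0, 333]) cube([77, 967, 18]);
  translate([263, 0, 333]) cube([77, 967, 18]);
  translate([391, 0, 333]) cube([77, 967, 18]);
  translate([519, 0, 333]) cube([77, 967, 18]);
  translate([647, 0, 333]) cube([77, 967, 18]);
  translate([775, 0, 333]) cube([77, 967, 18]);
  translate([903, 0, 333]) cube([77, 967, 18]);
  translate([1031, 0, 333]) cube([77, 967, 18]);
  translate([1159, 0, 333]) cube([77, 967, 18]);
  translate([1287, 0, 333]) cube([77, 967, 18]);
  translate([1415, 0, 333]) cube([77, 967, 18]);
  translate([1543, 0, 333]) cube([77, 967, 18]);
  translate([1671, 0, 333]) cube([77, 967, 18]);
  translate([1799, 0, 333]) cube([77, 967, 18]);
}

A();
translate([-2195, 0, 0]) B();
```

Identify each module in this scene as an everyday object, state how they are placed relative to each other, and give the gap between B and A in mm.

The bed frame's nearest face is 170 mm from the picture frame's −x face.

A is a picture frame. B is a bed frame. The bed frame is on the floor beside the picture frame on its −x side. The gap between the bed frame and the picture frame is 170 mm.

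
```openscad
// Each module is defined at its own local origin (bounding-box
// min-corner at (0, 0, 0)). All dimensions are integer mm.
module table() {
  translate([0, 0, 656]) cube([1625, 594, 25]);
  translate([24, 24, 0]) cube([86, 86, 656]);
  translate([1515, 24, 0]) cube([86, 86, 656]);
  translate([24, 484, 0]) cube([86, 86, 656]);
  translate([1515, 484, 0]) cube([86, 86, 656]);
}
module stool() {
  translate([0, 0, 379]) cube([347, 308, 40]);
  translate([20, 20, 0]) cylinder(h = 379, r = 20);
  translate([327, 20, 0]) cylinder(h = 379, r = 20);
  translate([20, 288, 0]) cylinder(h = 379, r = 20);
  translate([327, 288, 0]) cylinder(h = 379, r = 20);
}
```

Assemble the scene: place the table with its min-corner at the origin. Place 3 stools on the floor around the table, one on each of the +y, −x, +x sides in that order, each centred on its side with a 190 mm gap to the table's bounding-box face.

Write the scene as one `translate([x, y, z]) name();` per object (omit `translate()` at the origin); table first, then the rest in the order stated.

table();
translate([639, 784, 0]) stool();
translate([-537, 143, 0]) stool();
translate([1815, 143, 0]) stool();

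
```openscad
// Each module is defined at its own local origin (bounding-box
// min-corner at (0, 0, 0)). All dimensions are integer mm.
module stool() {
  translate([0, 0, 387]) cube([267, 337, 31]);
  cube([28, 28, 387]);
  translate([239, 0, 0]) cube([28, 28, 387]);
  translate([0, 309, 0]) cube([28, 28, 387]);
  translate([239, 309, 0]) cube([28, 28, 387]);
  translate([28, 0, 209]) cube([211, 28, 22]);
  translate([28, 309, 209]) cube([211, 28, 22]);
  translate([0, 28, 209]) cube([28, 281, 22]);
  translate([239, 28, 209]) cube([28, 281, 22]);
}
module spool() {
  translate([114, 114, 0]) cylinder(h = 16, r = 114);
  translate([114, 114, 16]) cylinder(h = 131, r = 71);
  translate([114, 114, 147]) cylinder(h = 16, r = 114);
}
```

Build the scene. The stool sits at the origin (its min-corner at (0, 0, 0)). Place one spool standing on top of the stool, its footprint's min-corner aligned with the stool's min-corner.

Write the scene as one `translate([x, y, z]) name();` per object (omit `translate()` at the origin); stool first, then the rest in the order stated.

stool();
translate([0, 0, 418]) spool();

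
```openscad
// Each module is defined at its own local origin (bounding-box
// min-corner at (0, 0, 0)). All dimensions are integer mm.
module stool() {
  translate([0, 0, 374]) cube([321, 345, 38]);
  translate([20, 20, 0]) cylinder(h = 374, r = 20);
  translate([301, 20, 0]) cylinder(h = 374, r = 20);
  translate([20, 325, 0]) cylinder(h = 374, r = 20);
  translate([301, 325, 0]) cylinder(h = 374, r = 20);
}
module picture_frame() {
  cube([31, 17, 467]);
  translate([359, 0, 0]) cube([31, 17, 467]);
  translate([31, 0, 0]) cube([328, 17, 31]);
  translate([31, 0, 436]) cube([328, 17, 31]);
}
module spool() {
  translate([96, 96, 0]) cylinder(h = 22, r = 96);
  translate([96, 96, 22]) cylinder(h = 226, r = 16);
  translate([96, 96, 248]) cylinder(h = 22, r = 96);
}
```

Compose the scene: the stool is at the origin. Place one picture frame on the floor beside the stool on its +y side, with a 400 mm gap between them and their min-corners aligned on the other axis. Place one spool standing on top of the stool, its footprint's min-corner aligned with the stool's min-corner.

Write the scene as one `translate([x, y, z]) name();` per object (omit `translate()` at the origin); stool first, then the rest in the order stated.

stool();
translate([0, 745, 0]) picture_frame();
translate([0, 0, 412]) spool();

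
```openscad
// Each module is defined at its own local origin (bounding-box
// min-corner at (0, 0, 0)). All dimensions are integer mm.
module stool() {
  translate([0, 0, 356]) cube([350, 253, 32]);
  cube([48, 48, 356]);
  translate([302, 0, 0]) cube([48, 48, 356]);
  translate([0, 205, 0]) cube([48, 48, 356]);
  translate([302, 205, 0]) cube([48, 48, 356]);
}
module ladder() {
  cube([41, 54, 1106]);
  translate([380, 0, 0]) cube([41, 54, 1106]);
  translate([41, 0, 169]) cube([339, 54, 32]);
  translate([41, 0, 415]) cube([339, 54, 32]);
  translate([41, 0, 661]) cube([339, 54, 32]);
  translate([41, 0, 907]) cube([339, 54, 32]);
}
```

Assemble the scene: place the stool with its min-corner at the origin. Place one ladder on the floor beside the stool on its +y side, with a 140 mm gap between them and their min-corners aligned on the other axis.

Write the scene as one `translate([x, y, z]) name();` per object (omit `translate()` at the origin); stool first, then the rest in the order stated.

stool();
translate([0, 393, 0]) ladder();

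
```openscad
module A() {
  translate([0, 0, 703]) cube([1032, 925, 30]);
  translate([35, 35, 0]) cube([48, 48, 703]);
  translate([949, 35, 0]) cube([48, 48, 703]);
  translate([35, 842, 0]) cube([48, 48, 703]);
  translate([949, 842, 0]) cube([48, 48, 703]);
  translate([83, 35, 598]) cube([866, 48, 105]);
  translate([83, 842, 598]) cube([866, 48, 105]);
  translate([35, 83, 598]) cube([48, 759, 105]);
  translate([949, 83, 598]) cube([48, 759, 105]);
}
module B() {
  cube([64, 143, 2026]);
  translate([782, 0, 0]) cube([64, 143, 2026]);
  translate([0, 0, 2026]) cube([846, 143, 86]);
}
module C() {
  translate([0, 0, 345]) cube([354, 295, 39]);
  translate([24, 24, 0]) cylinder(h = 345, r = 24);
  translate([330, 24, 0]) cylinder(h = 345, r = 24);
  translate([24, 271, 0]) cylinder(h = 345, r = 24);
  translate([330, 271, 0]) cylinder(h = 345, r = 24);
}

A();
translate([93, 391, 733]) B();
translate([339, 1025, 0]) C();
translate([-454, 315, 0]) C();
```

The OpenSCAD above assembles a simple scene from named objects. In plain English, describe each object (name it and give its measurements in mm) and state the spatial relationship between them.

A is a rectangular dining table. The top is 1032×925×30 mm with its upper surface at z = 733 mm. It stands on four 48×48 mm square legs, each inset 35 mm from the nearest pair of top edges, running from the floor to the underside of the top. Four apron rails, 48 mm thick and 105 mm tall, run between adjacent legs with their top edges flush with the underside of the top and their outer faces flush with the legs' outer faces.

B is a door frame. The clear opening is 718 mm wide and 2026 mm high. Two 64 mm wide jambs, 143 mm deep, stand either side of the opening from the floor to the top of the opening. A 86 mm thick head sits across the top of both jambs, spanning the full outside width of the frame.

C is a four-legged stool. The seat is 354×295 mm, 39 mm thick, top at z = 384 mm. It stands on four round legs, each 48 mm in diameter, from z = 0 to the seat underside, each leg's axis is inset half a diameter from the nearest pair of seat edges (so the leg's bounding box is flush with the corner).

The door frame is on top of the table, centred. Two stools sit around the table at the +y, −x sides.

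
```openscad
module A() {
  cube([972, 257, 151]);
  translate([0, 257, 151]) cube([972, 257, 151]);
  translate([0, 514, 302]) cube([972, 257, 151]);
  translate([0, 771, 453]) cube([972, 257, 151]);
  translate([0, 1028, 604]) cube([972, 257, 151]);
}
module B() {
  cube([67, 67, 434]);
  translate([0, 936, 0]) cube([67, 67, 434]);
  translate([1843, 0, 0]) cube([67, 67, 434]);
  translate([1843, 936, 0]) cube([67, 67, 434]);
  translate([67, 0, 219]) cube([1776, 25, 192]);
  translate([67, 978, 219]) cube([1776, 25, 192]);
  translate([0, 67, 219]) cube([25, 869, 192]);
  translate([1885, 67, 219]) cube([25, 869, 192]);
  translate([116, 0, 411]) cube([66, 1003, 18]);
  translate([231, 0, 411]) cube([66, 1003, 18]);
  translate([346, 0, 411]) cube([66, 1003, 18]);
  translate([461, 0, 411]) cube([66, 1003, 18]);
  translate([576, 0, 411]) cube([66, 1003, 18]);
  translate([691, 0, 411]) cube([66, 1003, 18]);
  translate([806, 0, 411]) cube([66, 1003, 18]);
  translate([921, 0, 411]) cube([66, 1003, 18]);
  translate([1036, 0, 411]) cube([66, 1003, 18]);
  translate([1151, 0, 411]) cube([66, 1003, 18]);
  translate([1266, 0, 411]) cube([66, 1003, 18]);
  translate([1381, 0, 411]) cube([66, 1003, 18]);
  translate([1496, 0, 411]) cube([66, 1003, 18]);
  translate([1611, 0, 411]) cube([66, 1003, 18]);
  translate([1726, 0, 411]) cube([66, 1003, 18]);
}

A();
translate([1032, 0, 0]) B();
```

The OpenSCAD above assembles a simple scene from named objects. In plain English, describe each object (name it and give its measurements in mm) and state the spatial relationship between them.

A is a run of 5 identical solid stair steps. Each tread is 972×257 mm and each step block is 151 mm high. Step 1 rests on the floor; step k is offset from step 1 by (k−1)×257 mm in y and (k−1)×151 mm in z.

B is a bed frame 1910 mm long (x) by 1003 mm wide (y). Four 67×67 mm corner posts, 434 mm tall, at the corners of the footprint. Four rails of 25 mm thickness and 192 mm height run between adjacent posts with their undersides at z = 219 mm, their outer faces flush with the outside of the frame (the two x-running rails run between the posts' inner faces; the two y-running rails run between the posts' inner faces). 15 slats, each 66 mm wide (x) and 18 mm thick, lie across the top of the two x-running rails, running the full 1003 mm width of the frame in y; the slats are evenly spaced along x between the inner faces of the end posts with equal gaps (rounded down to the nearest mm) at the −x end and between each pair — any rounding remainder accumulates at the +x end.

The bed frame is on the floor beside the staircase on its +x side.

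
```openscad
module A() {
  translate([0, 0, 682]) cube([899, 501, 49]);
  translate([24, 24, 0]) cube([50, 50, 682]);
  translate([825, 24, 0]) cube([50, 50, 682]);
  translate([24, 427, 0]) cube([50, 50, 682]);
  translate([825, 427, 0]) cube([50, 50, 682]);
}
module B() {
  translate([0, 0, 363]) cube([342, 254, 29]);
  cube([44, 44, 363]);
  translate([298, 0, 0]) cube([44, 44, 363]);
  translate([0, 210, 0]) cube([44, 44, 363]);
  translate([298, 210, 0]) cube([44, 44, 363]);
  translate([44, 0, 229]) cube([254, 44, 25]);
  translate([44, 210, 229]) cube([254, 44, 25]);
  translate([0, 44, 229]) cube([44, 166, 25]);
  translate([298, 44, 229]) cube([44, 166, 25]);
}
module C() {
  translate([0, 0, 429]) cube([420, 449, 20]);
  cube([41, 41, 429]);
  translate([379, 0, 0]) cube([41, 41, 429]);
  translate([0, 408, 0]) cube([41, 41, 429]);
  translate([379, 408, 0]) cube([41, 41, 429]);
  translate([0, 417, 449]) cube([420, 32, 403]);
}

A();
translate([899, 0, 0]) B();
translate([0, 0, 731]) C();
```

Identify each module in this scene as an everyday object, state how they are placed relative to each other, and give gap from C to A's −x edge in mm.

The chair's min-x is at 0; the table's min-x is 0; gap = 0 mm.

A is a table. B is a stool. C is a chair. The stool is against the table's +x side, with their −y faces flush. The chair is on top of the table. The gap from the chair to the table's −x edge is 0 mm.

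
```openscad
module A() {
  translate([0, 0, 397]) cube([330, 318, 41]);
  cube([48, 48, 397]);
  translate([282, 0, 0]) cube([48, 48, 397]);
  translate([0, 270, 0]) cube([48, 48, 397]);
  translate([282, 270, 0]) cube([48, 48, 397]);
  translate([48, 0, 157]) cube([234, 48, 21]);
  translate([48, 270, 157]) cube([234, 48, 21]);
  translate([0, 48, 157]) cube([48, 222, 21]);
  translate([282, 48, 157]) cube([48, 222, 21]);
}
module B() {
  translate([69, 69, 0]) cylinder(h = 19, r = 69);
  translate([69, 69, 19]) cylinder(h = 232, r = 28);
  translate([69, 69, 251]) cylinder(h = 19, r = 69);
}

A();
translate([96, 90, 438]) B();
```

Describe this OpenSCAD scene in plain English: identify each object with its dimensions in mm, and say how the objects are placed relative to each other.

A is a simple wooden stool: a rectangular seat 330 mm (x) by 318 mm (y), 41 mm thick, top face at z = 438 mm, on four square legs, each 48×48 mm in cross-section. The legs rest on z = 0, each flush with a corner of the seat. Four stretchers, 48 mm wide and 21 mm tall, connect adjacent legs with their undersides at z = 157 mm, each running between the inner faces of the legs it joins and aligned with the legs' outer faces on the other axis.

B is a spool: two coaxial disc flanges of radius 69 mm and thickness 19 mm, joined by a core cylinder of radius 28 mm and height 232 mm. The lower flange rests on z = 0 and the three cylinders share a vertical axis.

The spool is on top of the stool, centred.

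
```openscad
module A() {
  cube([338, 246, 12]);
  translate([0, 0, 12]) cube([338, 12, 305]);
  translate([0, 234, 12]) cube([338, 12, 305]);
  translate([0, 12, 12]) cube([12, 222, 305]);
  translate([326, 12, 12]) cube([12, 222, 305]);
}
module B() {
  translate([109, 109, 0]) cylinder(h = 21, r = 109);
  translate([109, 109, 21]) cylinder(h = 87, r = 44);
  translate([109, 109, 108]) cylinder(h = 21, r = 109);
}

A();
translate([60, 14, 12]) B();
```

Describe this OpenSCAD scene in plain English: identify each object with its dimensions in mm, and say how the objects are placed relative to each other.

A is an open-topped rectangular box: outside dimensions 338×246×317 mm, with a uniform wall and base thickness of 12 mm. The base is a full 338×246 slab on the floor; four walls sit on top of the base. The front and back walls (the −y and +y sides) span the full width; the two side walls fit between them.

B is a spool: two coaxial disc flanges of radius 109 mm and thickness 21 mm, joined by a core cylinder of radius 44 mm and height 87 mm. The lower flange rests on z = 0 and the three cylinders share a vertical axis.

The spool sits inside the open box, centred.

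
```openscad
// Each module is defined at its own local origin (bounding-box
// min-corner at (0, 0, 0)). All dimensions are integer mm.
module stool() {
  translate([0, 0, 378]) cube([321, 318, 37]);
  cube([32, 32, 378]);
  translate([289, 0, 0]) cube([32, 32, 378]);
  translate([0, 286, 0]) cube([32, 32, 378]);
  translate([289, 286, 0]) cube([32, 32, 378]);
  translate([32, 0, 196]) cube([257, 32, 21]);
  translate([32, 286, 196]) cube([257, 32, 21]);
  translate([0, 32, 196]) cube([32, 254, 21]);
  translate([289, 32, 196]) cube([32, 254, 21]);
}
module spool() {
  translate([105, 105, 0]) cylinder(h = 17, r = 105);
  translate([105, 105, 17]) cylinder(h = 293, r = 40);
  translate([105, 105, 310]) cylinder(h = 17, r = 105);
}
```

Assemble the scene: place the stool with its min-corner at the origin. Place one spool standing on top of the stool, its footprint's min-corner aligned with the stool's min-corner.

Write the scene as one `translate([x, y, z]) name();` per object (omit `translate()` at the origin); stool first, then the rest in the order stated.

stool();
translate([0, 0, 415]) spool();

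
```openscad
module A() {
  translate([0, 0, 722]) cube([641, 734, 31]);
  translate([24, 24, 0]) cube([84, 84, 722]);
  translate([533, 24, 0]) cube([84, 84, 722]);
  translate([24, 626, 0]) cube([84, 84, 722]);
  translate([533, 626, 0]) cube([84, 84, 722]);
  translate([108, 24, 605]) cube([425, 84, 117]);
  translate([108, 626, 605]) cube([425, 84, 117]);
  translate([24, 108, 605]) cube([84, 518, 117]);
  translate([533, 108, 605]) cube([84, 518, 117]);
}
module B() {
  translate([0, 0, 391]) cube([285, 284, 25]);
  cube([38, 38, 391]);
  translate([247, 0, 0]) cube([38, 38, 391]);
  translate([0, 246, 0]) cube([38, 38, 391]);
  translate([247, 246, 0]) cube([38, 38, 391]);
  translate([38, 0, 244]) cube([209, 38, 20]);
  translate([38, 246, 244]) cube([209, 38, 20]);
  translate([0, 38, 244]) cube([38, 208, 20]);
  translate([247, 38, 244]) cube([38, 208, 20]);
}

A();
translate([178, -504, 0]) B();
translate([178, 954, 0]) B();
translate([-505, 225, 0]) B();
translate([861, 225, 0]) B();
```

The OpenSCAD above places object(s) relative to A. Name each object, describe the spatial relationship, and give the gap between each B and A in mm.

Each stool's nearest face is 220 mm from the table's bounding box.

A is a table. B is a stool. Four stools sit around the table at the −y, +y, −x, +x sides. The gap between each stool and the table is 220 mm.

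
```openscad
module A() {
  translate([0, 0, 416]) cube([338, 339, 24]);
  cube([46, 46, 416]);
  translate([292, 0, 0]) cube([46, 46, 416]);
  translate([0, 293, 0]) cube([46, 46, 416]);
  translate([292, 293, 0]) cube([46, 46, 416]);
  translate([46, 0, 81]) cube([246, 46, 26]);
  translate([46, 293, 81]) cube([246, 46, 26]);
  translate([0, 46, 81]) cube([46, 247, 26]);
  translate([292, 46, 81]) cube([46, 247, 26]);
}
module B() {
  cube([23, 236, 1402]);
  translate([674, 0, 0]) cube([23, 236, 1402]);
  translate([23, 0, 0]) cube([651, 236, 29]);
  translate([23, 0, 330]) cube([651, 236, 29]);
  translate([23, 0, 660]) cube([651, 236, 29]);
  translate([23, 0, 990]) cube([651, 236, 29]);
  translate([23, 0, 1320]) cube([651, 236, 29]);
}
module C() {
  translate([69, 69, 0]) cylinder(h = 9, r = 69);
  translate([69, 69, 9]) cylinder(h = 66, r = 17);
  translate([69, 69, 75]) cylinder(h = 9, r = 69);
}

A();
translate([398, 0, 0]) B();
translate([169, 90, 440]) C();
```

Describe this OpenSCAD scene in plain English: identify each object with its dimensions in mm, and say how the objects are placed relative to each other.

A is a four-legged stool. The seat is a 338×339×24 mm slab whose top surface is at z = 440 mm; four square legs, each 46×46 mm in cross-section, run from the floor (z = 0) to the underside of the seat, each flush with a corner of the seat. Four stretchers, 46 mm wide and 26 mm tall, connect adjacent legs with their undersides at z = 81 mm, each running between the inner faces of the legs it joins and aligned with the legs' outer faces on the other axis.

B is an open bookshelf. Two side panels, each 23 mm thick, 236 mm deep and 1402 mm tall, stand 697 mm apart (outside-to-outside). Between them sit 5 shelves, each 29 mm thick and 236 mm deep, spanning the full gap between the sides. The bottom shelf rests on the floor (its underside at z = 0) and the clear gap between one shelf's top and the next shelf's underside is 301 mm.

C is a spool: two coaxial disc flanges of radius 69 mm and thickness 9 mm, joined by a core cylinder of radius 17 mm and height 66 mm. The lower flange rests on z = 0 and the three cylinders share a vertical axis.

The bookshelf is on the floor beside the stool on its +x side. The spool is on top of the stool.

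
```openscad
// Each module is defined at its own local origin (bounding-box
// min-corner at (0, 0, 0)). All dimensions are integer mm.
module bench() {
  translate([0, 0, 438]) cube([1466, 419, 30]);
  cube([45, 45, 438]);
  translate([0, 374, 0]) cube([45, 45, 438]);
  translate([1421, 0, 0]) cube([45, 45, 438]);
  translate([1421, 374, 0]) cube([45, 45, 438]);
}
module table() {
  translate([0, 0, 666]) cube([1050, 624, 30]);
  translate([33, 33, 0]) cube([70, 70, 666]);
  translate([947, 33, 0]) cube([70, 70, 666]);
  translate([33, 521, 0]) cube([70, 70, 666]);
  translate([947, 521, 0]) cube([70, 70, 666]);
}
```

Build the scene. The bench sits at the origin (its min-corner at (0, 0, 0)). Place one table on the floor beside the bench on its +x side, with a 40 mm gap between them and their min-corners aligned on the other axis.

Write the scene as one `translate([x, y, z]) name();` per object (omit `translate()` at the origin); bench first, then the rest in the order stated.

bench();
translate([1506, 0, 0]) table();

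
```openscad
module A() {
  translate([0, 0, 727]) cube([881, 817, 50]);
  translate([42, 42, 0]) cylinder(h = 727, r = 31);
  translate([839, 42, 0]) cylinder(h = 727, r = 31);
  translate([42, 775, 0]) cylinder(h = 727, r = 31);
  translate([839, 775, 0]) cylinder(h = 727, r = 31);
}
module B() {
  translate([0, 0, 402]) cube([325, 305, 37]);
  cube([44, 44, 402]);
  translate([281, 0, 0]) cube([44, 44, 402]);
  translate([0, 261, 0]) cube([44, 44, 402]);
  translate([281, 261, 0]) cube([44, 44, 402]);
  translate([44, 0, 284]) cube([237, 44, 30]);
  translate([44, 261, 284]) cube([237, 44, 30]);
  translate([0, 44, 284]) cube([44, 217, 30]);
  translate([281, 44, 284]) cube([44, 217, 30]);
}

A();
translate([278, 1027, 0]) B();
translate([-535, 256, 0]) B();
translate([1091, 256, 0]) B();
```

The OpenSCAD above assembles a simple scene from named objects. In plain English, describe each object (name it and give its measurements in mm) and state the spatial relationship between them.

A is a rectangular dining table. The top is 881×817×50 mm with its upper surface at z = 777 mm. It stands on four round legs of 62 mm diameter, each leg's bounding box inset 11 mm from the nearest pair of top edges, running from the floor to the underside of the top.

B is a simple wooden stool: a rectangular seat 325 mm (x) by 305 mm (y), 37 mm thick, top face at z = 439 mm, on four square legs, each 44×44 mm in cross-section. The legs rest on z = 0, each flush with a corner of the seat. Four stretchers, 44 mm wide and 30 mm tall, connect adjacent legs with their undersides at z = 284 mm, each running between the inner faces of the legs it joins and aligned with the legs' outer faces on the other axis.

Three stools sit around the table at the +y, −x, +x sides.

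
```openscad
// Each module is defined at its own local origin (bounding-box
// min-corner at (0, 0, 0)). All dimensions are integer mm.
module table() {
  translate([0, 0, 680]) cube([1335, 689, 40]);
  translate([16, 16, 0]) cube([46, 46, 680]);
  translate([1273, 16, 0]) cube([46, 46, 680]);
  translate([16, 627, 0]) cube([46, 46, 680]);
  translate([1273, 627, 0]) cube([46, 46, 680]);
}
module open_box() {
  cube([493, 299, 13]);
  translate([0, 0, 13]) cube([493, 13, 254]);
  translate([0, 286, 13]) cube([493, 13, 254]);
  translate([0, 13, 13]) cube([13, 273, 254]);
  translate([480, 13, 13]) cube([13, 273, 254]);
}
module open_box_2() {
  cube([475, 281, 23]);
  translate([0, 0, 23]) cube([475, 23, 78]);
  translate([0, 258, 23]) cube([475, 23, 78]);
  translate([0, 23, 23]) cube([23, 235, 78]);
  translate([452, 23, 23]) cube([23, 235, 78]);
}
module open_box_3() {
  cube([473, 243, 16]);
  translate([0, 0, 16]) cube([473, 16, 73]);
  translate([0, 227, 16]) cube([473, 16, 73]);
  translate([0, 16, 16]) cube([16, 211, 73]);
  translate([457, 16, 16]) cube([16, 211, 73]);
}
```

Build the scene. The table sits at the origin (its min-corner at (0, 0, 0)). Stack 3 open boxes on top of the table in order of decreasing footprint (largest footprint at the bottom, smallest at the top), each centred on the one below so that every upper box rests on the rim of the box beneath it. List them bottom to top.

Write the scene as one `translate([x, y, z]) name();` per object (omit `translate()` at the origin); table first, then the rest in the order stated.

table();
translate([421, 195, 720]) open_box();
translate([430, 204, 987]) open_box_2();
translate([431, 223, 1088]) open_box_3();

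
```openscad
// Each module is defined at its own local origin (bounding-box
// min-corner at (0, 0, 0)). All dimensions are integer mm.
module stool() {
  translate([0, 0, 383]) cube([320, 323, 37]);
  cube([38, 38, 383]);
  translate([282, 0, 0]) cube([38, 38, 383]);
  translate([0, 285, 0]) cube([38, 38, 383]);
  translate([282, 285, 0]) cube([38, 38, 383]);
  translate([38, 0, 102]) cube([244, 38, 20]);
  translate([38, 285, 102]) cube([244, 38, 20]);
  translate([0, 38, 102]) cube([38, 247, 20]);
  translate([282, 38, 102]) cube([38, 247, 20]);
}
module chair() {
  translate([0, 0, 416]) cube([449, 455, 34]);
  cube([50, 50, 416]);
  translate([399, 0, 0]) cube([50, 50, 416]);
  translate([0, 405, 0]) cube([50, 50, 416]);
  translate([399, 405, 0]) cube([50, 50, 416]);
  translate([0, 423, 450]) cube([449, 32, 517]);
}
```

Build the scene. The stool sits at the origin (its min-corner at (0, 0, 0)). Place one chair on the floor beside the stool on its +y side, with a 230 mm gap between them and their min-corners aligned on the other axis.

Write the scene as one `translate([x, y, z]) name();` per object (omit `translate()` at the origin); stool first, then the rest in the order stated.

stool();
translate([0, 553, 0]) chair();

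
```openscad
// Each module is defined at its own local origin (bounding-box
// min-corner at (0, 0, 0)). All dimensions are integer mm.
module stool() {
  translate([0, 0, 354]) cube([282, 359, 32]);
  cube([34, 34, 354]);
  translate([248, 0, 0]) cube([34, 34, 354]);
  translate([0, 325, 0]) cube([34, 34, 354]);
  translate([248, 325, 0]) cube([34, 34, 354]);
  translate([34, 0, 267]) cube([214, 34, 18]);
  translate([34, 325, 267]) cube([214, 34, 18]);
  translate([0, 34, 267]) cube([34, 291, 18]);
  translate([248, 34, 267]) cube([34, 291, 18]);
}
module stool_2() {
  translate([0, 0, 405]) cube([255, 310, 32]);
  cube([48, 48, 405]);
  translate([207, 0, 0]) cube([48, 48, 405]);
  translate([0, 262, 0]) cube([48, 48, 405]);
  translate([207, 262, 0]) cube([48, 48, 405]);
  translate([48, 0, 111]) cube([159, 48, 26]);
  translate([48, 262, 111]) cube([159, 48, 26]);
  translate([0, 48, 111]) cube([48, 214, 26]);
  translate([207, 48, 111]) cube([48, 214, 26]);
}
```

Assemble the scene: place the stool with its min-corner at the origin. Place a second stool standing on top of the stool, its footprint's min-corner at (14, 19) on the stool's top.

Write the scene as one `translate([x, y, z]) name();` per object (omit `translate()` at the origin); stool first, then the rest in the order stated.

stool();
translate([14, 19, 386]) stool_2();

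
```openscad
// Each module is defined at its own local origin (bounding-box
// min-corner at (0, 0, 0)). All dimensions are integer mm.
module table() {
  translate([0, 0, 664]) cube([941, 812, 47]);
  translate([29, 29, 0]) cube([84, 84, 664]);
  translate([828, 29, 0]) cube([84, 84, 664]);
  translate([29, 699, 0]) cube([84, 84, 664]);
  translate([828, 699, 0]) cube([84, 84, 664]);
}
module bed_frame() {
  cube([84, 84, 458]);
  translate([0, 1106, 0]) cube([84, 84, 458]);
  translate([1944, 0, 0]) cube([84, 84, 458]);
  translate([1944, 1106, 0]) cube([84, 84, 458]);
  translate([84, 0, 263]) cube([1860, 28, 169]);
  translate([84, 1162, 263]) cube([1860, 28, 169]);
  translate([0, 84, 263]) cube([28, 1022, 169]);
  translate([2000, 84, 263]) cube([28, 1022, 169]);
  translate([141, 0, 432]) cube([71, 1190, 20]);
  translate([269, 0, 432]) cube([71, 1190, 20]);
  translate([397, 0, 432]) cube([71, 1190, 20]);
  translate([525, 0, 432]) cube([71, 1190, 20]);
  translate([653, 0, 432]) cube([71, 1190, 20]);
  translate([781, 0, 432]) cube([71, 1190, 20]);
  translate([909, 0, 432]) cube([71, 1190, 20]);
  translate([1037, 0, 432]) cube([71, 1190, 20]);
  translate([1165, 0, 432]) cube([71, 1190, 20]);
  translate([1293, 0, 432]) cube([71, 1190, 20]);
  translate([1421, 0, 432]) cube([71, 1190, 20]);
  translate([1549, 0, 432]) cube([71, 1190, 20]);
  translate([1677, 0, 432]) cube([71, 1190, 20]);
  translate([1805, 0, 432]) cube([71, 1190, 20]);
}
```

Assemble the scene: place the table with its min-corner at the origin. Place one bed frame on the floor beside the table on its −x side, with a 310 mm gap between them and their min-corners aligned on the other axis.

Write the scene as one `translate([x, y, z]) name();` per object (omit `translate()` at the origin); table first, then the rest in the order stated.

table();
translate([-2338, 0, 0]) bed_frame();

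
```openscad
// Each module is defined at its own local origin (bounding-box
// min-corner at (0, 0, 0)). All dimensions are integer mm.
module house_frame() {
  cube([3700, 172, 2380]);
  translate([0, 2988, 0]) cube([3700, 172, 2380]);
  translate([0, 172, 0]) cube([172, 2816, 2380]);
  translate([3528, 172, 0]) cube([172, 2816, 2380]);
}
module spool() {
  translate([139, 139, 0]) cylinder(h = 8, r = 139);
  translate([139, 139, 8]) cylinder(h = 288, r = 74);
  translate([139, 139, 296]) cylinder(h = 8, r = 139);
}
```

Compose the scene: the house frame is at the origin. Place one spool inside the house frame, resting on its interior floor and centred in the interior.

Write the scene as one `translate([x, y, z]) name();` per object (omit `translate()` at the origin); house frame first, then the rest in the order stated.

house_frame();
translate([1711, 1441, 0]) spool();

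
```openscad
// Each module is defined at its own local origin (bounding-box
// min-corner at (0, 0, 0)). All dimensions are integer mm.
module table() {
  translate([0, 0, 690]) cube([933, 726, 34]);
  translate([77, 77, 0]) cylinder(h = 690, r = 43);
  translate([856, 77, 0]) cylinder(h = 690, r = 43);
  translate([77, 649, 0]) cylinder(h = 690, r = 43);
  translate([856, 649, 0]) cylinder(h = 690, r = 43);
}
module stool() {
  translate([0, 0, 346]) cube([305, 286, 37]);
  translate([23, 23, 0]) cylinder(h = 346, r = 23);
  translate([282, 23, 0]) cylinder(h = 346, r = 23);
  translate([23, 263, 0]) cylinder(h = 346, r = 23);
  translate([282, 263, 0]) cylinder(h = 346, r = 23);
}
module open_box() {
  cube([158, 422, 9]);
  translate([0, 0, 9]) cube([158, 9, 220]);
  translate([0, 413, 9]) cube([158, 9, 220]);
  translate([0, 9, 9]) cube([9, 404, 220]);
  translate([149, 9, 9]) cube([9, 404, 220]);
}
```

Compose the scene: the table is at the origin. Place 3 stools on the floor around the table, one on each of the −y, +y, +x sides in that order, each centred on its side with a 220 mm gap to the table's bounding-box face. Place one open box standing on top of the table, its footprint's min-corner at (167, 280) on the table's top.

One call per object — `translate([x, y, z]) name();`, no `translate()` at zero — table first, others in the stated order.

table();
translate([314, -506, 0]) stool();
translate([314, 946, 0]) stool();
translate([1153, 220, 0]) stool();
translate([167, 280, 724]) open_box();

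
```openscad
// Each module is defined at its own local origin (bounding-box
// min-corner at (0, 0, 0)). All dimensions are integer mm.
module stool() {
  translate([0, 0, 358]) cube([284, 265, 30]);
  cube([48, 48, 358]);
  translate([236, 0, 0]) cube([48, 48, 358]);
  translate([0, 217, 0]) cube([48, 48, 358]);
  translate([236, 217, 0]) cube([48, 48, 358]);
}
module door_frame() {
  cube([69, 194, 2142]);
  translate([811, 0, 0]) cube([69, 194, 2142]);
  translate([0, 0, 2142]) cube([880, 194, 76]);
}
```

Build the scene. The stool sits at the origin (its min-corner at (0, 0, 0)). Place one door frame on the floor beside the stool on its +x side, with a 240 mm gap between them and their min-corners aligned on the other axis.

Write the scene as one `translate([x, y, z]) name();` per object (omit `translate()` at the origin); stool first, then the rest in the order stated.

stool();
translate([524, 0, 0]) door_frame();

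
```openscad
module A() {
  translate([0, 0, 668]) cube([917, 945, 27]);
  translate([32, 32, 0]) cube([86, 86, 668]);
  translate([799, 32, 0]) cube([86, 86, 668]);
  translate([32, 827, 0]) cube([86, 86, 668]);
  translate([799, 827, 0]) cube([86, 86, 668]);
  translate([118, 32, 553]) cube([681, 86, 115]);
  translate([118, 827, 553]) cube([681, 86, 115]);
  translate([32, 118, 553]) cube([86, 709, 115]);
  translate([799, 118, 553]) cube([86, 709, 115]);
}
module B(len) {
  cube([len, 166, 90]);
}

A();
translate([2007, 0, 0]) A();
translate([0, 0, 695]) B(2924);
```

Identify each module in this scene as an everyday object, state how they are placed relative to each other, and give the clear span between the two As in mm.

Second table starts at x = 2007; first ends at x = 917; clear span = 2007 − 917 = 1090 mm.

A is a table. B is a beam. A beam spans the tops of two tables. The clear span between the two tables is 1090 mm.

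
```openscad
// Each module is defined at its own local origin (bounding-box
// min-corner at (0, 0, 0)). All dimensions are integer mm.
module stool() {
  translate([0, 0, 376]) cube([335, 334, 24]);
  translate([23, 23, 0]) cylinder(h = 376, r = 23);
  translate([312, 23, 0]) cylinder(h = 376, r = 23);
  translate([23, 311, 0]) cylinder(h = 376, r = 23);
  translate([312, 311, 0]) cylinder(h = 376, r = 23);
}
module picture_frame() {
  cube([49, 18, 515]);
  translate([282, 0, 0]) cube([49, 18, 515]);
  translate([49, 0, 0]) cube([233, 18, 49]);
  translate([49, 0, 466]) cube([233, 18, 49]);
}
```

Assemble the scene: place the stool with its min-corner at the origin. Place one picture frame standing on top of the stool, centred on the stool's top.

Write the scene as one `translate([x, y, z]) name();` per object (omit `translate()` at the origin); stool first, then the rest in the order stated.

stool();
translate([2, 158, 400]) picture_frame();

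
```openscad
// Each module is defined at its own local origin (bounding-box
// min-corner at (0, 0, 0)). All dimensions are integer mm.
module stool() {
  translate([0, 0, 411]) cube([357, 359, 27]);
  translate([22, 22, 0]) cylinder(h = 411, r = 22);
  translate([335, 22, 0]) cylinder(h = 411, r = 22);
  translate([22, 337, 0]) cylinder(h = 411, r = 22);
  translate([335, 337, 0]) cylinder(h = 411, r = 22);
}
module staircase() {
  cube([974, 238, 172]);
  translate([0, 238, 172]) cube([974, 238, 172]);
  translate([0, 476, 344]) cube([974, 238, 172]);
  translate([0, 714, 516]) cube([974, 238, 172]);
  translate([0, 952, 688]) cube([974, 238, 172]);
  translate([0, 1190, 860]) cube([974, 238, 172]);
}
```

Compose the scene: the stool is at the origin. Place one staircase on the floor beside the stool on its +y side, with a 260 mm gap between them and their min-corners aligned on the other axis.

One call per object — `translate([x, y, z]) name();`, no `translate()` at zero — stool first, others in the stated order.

stool();
translate([0, 619, 0]) staircase();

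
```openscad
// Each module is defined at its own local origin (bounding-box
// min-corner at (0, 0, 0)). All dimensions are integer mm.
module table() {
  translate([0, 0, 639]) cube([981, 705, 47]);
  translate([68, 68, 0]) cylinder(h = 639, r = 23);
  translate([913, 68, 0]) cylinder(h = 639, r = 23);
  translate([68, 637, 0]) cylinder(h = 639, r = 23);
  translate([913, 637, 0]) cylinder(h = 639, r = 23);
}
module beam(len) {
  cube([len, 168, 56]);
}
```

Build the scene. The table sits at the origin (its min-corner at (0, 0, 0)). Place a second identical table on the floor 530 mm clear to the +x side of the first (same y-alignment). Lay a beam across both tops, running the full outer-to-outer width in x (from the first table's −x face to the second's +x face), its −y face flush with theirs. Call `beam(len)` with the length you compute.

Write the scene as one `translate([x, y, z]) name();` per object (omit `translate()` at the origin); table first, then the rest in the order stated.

table();
translate([1511, 0, 0]) table();
translate([0, 0, 686]) beam(2492);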